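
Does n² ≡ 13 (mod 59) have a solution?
By Euler's criterion: 13^{29} ≡ 58 (mod 59). Since this equals -1 (≡ 58), 13 is not a QR.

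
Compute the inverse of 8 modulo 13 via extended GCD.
Extended GCD: 8(5) + 13(-3) = 1. So 8^(-1) ≡ 5 mod 13. Verify: 8 × 5 = 40 ≡ 1 mod 13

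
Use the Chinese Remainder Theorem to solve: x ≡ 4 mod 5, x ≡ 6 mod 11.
M = 5 × 11 = 55. M₁ = 11, y₁ ≡ 1 mod 5. M₂ = 5, y₂ ≡ 9 mod 11. x = 4×11×1 + 6×5×9 ≡ 39 mod 55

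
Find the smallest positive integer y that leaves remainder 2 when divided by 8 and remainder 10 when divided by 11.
M = 8 × 11 = 88. M₁ = 11, y₁ ≡ 3 mod 8. M₂ = 8, y₂ ≡ 7 mod 11. y = 2×11×3 + 10×8×7 ≡ 10 mod 88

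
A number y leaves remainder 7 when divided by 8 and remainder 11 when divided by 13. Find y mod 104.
M = 8 × 13 = 104. M₁ = 13, y₁ ≡ 5 mod 8. M₂ = 8, y₂ ≡ 5 mod 13. y = 7×13×5 + 11×8×5 ≡ 63 mod 104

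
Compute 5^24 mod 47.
By repeated squaring (mod 47): 5^{1}≡5, 5^{2}≡25, 5^{4}≡14, 5^{8}≡8, 5^{16}≡17. Then 5^{24} = 5^{16+8} ≡ 17 × 8 ≡ 42 (mod 47)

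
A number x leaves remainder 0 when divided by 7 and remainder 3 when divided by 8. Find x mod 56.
M = 7 × 8 = 56. M₁ = 8, y₁ ≡ 1 mod 7. M₂ = 7, y₂ ≡ 7 mod 8. x = 0×8×1 + 3×7×7 ≡ 35 mod 56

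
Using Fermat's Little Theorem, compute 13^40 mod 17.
By Fermat: 13^{16} ≡ 1 mod 17. 40 = 2×16 + 8. So 13^{40} ≡ 13^{8} ≡ 1 mod 17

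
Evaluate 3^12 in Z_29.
By repeated squaring mod 29: 3^{1}≡3, 3^{2}≡9, 3^{4}≡23, 3^{8}≡7. Then 3^{12} = 3^{8+4} ≡ 7 × 23 ≡ 16 mod 29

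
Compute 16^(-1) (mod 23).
Since 23 is prime, by Fermat 16^(-1) ≡ 16^{21} ≡ 13 (mod 23). Verify: 16 × 13 = 208 ≡ 1 (mod 23)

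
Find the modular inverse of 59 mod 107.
Since 107 is prime, by Fermat 59^(-1) ≡ 59^{105} ≡ 78 mod 107. Verify: 59 × 78 = 4602 ≡ 1 mod 107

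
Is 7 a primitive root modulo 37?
7^{9} ≡ 1 mod 37 and 9 < 36, so ord_37(7) = 9 ≠ 36 and 7 is not a primitive root.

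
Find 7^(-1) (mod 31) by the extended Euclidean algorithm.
Extended GCD: 7(9) + 31(-2) = 1. So 7^(-1) ≡ 9 (mod 31). Verify: 7 × 9 = 63 ≡ 1 (mod 31)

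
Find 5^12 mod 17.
By repeated squaring mod 17: 5^{1}≡5, 5^{2}≡8, 5^{4}≡13, 5^{8}≡16. Then 5^{12} = 5^{8+4} ≡ 16 × 13 ≡ 4 mod 17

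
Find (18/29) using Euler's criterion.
(18/29) = 18^{14} mod 29 = -1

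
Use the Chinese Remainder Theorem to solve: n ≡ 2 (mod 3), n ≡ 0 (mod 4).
M = 3 × 4 = 12. M₁ = 4, y₁ ≡ 1 (mod 3). M₂ = 3, y₂ ≡ 3 (mod 4). n = 2×4×1 + 0×3×3 ≡ 8 (mod 12)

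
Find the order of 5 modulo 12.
Powers of 5 mod 12: 5^1≡5, 5^2≡1. ord_12(5) = 2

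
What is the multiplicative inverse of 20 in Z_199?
Since 199 is prime, by Fermat 20^(-1) ≡ 20^{197} ≡ 10 mod 199. Verify: 20 × 10 = 200 ≡ 1 mod 199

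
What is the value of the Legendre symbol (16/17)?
(16/17) = 16^{8} mod 17 = 1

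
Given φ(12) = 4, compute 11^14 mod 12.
By Euler: 11^{4} ≡ 1 mod 12 since gcd(11, 12) = 1. 14 = 3×4 + 2. So 11^{14} ≡ 11^{2} ≡ 1 mod 12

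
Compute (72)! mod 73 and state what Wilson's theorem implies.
(72)! mod 73 = 72. Since this equals -1 (mod 73), Wilson confirms 73 is prime.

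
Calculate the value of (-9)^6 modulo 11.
By repeated squaring mod 11: (-9)^{1}≡2, (-9)^{2}≡4, (-9)^{4}≡5. Then (-9)^{6} = (-9)^{4+2} ≡ 5 × 4 ≡ 9 mod 11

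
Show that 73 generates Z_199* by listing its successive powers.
73^1, 73^2, ..., 73^{198} mod 199: [73, 155, 171, 145, 38, 187, 119, 130, 137, 51, 141, 144, 164, 32, 147, 184, 99, 63, 22, 14, 27, 180, 6, 40, 134, 31, 74, 29, 127, 117, 183, 26, 107, 50, 68, 188, 192, 86, 109, 196, 179, 132, 84, 162, 85, 36, 41, 8, 186, 46, 174, 165, 105, 103, 156, 45, 101, 10, 133, 157, 118, 57, 181, 79, 195, 106, 176, 112, 17, 47, 48, 121, 77, 49, 194, 33, 21, 140, 71, 9, 60, 2, 146, 111, 143, 91, 76, 175, 39, 61, 75, 102, 83, 89, 129, 64, 95, 169, 198, 126, 44, 28, 54, 161, 12, 80, 69, 62, 148, 58, 55, 35, 167, 52, 15, 100, 136, 177, 185, 172, 19, 193, 159, 65, 168, 125, 170, 72, 82, 16, 173, 92, 149, 131, 11, 7, 113, 90, 3, 20, 67, 115, 37, 114, 163, 158, 191, 13, 153, 25, 34, 94, 96, 43, 154, 98, 189, 66, 42, 81, 142, 18, 120, 4, 93, 23, 87, 182, 152, 151, 78, 122, 150, 5, 166, 178, 59, 128, 190, 139, 197, 53, 88, 56, 108, 123, 24, 160, 138, 124, 97, 116, 110, 70, 135, 104, 30, 1]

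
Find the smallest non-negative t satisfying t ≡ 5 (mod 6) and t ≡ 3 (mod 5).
M = 6 × 5 = 30. M₁ = 5, y₁ ≡ 5 (mod 6). M₂ = 6, y₂ ≡ 1 (mod 5). t = 5×5×5 + 3×6×1 ≡ 23 (mod 30)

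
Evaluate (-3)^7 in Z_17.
By repeated squaring mod 17: (-3)^{1}≡14, (-3)^{2}≡9, (-3)^{4}≡13. Then (-3)^{7} = (-3)^{4+2+1} ≡ 13 × 9 × 14 ≡ 6 mod 17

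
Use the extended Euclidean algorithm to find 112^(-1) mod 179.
Extended GCD: 112(8) + 179(-5) = 1. So 112^(-1) ≡ 8 (mod 179). Verify: 112 × 8 = 896 ≡ 1 (mod 179)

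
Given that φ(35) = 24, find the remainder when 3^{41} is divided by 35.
By Euler: 3^{24} ≡ 1 mod 35 since gcd(3, 35) = 1. 41 = 1×24 + 17. So 3^{41} ≡ 3^{17} ≡ 33 mod 35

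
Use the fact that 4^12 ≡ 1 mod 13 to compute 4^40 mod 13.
By Fermat: 4^{12} ≡ 1 mod 13. 40 = 3×12 + 4. So 4^{40} ≡ 4^{4} ≡ 9 mod 13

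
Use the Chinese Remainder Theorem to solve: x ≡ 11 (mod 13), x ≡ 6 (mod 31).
M = 13 × 31 = 403. M₁ = 31, y₁ ≡ 8 (mod 13). M₂ = 13, y₂ ≡ 12 (mod 31). x = 11×31×8 + 6×13×12 ≡ 37 (mod 403)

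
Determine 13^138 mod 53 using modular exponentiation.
Using Fermat: 13^{52} ≡ 1 (mod 53). 138 ≡ 34 (mod 52). So 13^{138} ≡ 13^{34} ≡ 36 (mod 53)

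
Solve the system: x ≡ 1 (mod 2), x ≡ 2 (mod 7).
M = 2 × 7 = 14. M₁ = 7, y₁ ≡ 1 (mod 2). M₂ = 2, y₂ ≡ 4 (mod 7). x = 1×7×1 + 2×2×4 ≡ 9 (mod 14)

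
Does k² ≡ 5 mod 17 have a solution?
By Euler's criterion: 5^{8} ≡ 16 mod 17. Since this equals -1 (≡ 16), 5 is not a QR.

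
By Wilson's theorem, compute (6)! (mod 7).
By Wilson's theorem, (6)! ≡ -1 ≡ 6 (mod 7)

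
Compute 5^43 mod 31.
Using Fermat: 5^{30} ≡ 1 (mod 31). 43 ≡ 13 (mod 30). So 5^{43} ≡ 5^{13} ≡ 5 (mod 31)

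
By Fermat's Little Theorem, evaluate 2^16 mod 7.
By Fermat: 2^{6} ≡ 1 mod 7. 16 = 2×6 + 4. So 2^{16} ≡ 2^{4} ≡ 2 mod 7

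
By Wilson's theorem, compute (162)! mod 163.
By Wilson's theorem, (162)! ≡ -1 ≡ 162 mod 163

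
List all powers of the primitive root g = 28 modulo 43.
28^1, 28^2, ..., 28^{42} mod 43: [28, 10, 22, 14, 5, 11, 7, 24, 27, 25, 12, 35, 34, 6, 39, 17, 3, 41, 30, 23, 42, 15, 33, 21, 29, 38, 32, 36, 19, 16, 18, 31, 8, 9, 37, 4, 26, 40, 2, 13, 20, 1]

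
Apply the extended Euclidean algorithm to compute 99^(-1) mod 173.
Extended GCD: 99(7) + 173(-4) = 1. So 99^(-1) ≡ 7 (mod 173). Verify: 99 × 7 = 693 ≡ 1 (mod 173)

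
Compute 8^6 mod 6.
By repeated squaring mod 6: 8^{1}≡2, 8^{2}≡4, 8^{4}≡4. Then 8^{6} = 8^{4+2} ≡ 4 × 4 ≡ 4 mod 6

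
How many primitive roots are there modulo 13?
A prime p has φ(p-1) primitive roots; here φ(12) = 4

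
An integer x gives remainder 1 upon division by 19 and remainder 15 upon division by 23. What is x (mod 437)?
M = 19 × 23 = 437. M₁ = 23, y₁ ≡ 5 (mod 19). M₂ = 19, y₂ ≡ 17 (mod 23). x = 1×23×5 + 15×19×17 ≡ 153 (mod 437)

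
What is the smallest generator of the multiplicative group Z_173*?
g = 2. Powers: [2, 4, 8, 16, 32, 64, ...] generates all 172 non-zero residues.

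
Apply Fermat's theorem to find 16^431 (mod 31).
By Fermat: 16^{30} ≡ 1 (mod 31). 431 ≡ 11 (mod 30). So 16^{431} ≡ 16^{11} ≡ 16 (mod 31)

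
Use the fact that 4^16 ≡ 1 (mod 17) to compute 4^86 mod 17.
By Fermat: 4^{16} ≡ 1 (mod 17). 86 = 5×16 + 6. So 4^{86} ≡ 4^{6} ≡ 16 (mod 17)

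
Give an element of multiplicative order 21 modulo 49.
2 has order 21 mod 49 since 2^{21} ≡ 1 (mod 49) and no smaller power works.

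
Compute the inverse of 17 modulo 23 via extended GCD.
Extended GCD: 17(-4) + 23(3) = 1. So 17^(-1) ≡ -4 ≡ 19 mod 23. Verify: 17 × 19 = 323 ≡ 1 mod 23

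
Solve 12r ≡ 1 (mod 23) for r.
Since 23 is prime, by Fermat 12^(-1) ≡ 12^{21} ≡ 2 (mod 23). Verify: 12 × 2 = 24 ≡ 1 (mod 23)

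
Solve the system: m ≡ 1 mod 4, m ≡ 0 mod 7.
M = 4 × 7 = 28. M₁ = 7, y₁ ≡ 3 mod 4. M₂ = 4, y₂ ≡ 2 mod 7. m = 1×7×3 + 0×4×2 ≡ 21 mod 28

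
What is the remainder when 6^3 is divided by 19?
6^{3} = 216 ≡ 7 (mod 19)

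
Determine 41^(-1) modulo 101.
Since 101 is prime, by Fermat 41^(-1) ≡ 41^{99} ≡ 69 mod 101. Verify: 41 × 69 = 2829 ≡ 1 mod 101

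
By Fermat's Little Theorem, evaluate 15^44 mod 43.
By Fermat: 15^{42} ≡ 1 (mod 43). So 15^{44} = 15^{42} · 15^{2} ≡ 15^{2} ≡ 10 (mod 43)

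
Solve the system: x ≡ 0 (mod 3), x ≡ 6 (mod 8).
M = 3 × 8 = 24. M₁ = 8, y₁ ≡ 2 (mod 3). M₂ = 3, y₂ ≡ 3 (mod 8). x = 0×8×2 + 6×3×3 ≡ 6 (mod 24)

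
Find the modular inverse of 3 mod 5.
Since 5 is prime, by Fermat 3^(-1) ≡ 3^{3} ≡ 2 (mod 5). Verify: 3 × 2 = 6 ≡ 1 (mod 5)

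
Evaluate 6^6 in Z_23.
By repeated squaring (mod 23): 6^{1}≡6, 6^{2}≡13, 6^{4}≡8. Then 6^{6} = 6^{4+2} ≡ 8 × 13 ≡ 12 (mod 23)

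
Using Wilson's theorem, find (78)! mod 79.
By Wilson's theorem, (78)! ≡ -1 ≡ 78 (mod 79)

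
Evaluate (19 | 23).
(19/23) = 19^{11} mod 23 = -1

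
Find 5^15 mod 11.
Using Fermat: 5^{10} ≡ 1 mod 11. 15 ≡ 5 mod 10. So 5^{15} ≡ 5^{5} ≡ 1 mod 11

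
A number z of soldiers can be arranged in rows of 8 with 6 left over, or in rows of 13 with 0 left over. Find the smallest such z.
M = 8 × 13 = 104. M₁ = 13, y₁ ≡ 5 mod 8. M₂ = 8, y₂ ≡ 5 mod 13. z = 6×13×5 + 0×8×5 ≡ 78 mod 104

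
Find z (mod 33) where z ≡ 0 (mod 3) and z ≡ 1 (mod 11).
M = 3 × 11 = 33. M₁ = 11, y₁ ≡ 2 (mod 3). M₂ = 3, y₂ ≡ 4 (mod 11). z = 0×11×2 + 1×3×4 ≡ 12 (mod 33)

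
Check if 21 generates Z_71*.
ord_71(21) divides 70. For each prime q|70: 21^{35}≡70, 21^{14}≡5, 21^{10}≡30, none ≡ 1. So 21 has order 70 and is a primitive root mod 71.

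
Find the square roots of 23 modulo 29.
The square roots of 23 mod 29 are 20 and 9. Verify: 20² = 400 ≡ 23 mod 29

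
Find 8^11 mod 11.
Using Fermat: 8^{10} ≡ 1 mod 11. 11 ≡ 1 mod 10. So 8^{11} ≡ 8^{1} ≡ 8 mod 11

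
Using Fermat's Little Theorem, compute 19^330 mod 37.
By Fermat: 19^{36} ≡ 1 (mod 37). 330 ≡ 6 (mod 36). So 19^{330} ≡ 19^{6} ≡ 11 (mod 37)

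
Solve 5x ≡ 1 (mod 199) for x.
Since 199 is prime, by Fermat 5^(-1) ≡ 5^{197} ≡ 40 (mod 199). Verify: 5 × 40 = 200 ≡ 1 (mod 199)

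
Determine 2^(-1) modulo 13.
Since 13 is prime, by Fermat 2^(-1) ≡ 2^{11} ≡ 7 (mod 13). Verify: 2 × 7 = 14 ≡ 1 (mod 13)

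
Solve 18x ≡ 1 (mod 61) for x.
Since 61 is prime, by Fermat 18^(-1) ≡ 18^{59} ≡ 17 (mod 61). Verify: 18 × 17 = 306 ≡ 1 (mod 61)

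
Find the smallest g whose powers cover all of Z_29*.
g = 2. Powers: [2, 4, 8, 16, 3, 6, 12, ...] generates all 28 non-zero residues.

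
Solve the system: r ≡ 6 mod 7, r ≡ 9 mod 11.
M = 7 × 11 = 77. M₁ = 11, y₁ ≡ 2 mod 7. M₂ = 7, y₂ ≡ 8 mod 11. r = 6×11×2 + 9×7×8 ≡ 20 mod 77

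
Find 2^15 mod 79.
By repeated squaring mod 79: 2^{1}≡2, 2^{2}≡4, 2^{4}≡16, 2^{8}≡19. Then 2^{15} = 2^{8+4+2+1} ≡ 19 × 16 × 4 × 2 ≡ 62 mod 79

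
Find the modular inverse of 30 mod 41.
Since 41 is prime, by Fermat 30^(-1) ≡ 30^{39} ≡ 26 (mod 41). Verify: 30 × 26 = 780 ≡ 1 (mod 41)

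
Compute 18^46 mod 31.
Using Fermat: 18^{30} ≡ 1 (mod 31). 46 ≡ 16 (mod 30). So 18^{46} ≡ 18^{16} ≡ 18 (mod 31)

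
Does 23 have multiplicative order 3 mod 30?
Powers of 23 mod 30: 23^1≡23, 23^2≡19, 23^3≡17, 23^4≡1. 23^3≡17≢1, so ord ≠ 3. No, the actual order is 4.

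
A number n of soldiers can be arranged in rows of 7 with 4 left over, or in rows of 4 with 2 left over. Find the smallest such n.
M = 7 × 4 = 28. M₁ = 4, y₁ ≡ 2 mod 7. M₂ = 7, y₂ ≡ 3 mod 4. n = 4×4×2 + 2×7×3 ≡ 18 mod 28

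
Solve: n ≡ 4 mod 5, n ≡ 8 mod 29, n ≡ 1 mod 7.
M = 5 × 29 × 7 = 1015. M₁ = 203, y₁ ≡ 2 mod 5. M₂ = 35, y₂ ≡ 5 mod 29. M₃ = 145, y₃ ≡ 3 mod 7. n = 4×203×2 + 8×35×5 + 1×145×3 ≡ 414 mod 1015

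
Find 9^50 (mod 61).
By repeated squaring (mod 61): 9^{1}≡9, 9^{2}≡20, 9^{4}≡34, 9^{8}≡58, 9^{16}≡9, 9^{32}≡20. Then 9^{50} = 9^{32+16+2} ≡ 20 × 9 × 20 ≡ 1 (mod 61)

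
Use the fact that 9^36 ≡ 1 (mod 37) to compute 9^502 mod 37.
By Fermat: 9^{36} ≡ 1 (mod 37). 502 ≡ 34 (mod 36). So 9^{502} ≡ 9^{34} ≡ 16 (mod 37)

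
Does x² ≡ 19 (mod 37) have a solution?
By Euler's criterion: 19^{18} ≡ 36 (mod 37). Since this equals -1 (≡ 36), 19 is not a QR.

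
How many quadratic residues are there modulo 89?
Exactly half the non-zero residues mod a prime are QRs: (89-1)/2 = 44.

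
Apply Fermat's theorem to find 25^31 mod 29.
By Fermat: 25^{28} ≡ 1 mod 29. So 25^{31} = 25^{28} · 25^{3} ≡ 25^{3} ≡ 23 mod 29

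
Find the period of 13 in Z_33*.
Powers of 13 mod 33: 13^1≡13, 13^2≡4, 13^3≡19, 13^4≡16, 13^5≡10, 13^6≡31, 13^7≡7, 13^8≡25, 13^9≡28, 13^10≡1. Order = 10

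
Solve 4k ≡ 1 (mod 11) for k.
Since 11 is prime, by Fermat 4^(-1) ≡ 4^{9} ≡ 3 (mod 11). Verify: 4 × 3 = 12 ≡ 1 (mod 11)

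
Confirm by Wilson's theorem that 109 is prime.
(108)! mod 109 = 108. Since this equals -1 (mod 109), Wilson confirms 109 is prime.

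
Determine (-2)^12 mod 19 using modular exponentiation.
By repeated squaring (mod 19): (-2)^{1}≡17, (-2)^{2}≡4, (-2)^{4}≡16, (-2)^{8}≡9. Then (-2)^{12} = (-2)^{8+4} ≡ 9 × 16 ≡ 11 (mod 19)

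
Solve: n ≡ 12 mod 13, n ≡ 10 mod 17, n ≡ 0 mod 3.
M = 13 × 17 × 3 = 663. M₁ = 51, y₁ ≡ 12 mod 13. M₂ = 39, y₂ ≡ 7 mod 17. M₃ = 221, y₃ ≡ 2 mod 3. n = 12×51×12 + 10×39×7 + 0×221×2 ≡ 129 mod 663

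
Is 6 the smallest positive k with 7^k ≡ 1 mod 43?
Powers of 7 mod 43: 7^1≡7, 7^2≡6, 7^3≡42, 7^4≡36, 7^5≡37, 7^6≡1. First k with 7^k≡1 is k=6. Yes, ord_43(7) = 6.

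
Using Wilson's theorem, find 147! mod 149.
(148)! = (147)! × (148) ≡ -1 (mod 149). So (147)! ≡ -1 × (148)^(-1) ≡ (-1)×(-1) = 1 (mod 149)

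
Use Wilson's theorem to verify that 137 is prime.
(136)! mod 137 = 136. Since this equals -1 mod 137, Wilson confirms 137 is prime.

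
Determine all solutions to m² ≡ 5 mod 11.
The square roots of 5 mod 11 are 4 and 7. Verify: 4² = 16 ≡ 5 mod 11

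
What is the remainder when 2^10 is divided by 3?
Using Fermat: 2^{2} ≡ 1 (mod 3). 10 ≡ 0 (mod 2). So 2^{10} ≡ 2^{0} ≡ 1 (mod 3)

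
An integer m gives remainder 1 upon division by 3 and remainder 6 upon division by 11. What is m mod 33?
M = 3 × 11 = 33. M₁ = 11, y₁ ≡ 2 mod 3. M₂ = 3, y₂ ≡ 4 mod 11. m = 1×11×2 + 6×3×4 ≡ 28 mod 33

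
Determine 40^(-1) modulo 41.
Since 41 is prime, by Fermat 40^(-1) ≡ 40^{39} ≡ 40 (mod 41). Verify: 40 × 40 = 1600 ≡ 1 (mod 41)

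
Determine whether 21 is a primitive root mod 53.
ord_53(21) divides 52. For each prime q|52: 21^{26}≡52, 21^{4}≡24, none ≡ 1. So 21 has order 52 and is a primitive root mod 53.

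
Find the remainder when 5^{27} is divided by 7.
By Fermat: 5^{6} ≡ 1 (mod 7). 27 = 4×6 + 3. So 5^{27} ≡ 5^{3} ≡ 6 (mod 7)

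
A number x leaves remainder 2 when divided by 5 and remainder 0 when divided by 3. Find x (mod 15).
M = 5 × 3 = 15. M₁ = 3, y₁ ≡ 2 (mod 5). M₂ = 5, y₂ ≡ 2 (mod 3). x = 2×3×2 + 0×5×2 ≡ 12 (mod 15)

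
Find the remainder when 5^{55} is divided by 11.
By Fermat: 5^{10} ≡ 1 (mod 11). 55 = 5×10 + 5. So 5^{55} ≡ 5^{5} ≡ 1 (mod 11)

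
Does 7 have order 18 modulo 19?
7^{3} ≡ 1 (mod 19) and 3 < 18, so ord_19(7) = 3 ≠ 18 and 7 is not a primitive root.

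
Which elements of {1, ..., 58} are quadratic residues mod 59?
Quadratic residues modulo 59: {1, 3, 4, 5, 7, 9, 12, 15, 16, 17, 19, 20, 21, 22, 25, 26, 27, 28, 29, 35, 36, 41, 45, 46, 48, 49, 51, 53, 57}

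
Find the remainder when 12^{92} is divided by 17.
By Fermat: 12^{16} ≡ 1 (mod 17). 92 = 5×16 + 12. So 12^{92} ≡ 12^{12} ≡ 4 (mod 17)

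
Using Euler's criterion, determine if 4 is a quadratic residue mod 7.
By Euler's criterion: 4^{3} ≡ 1 mod 7. Since this equals 1, 4 is a QR.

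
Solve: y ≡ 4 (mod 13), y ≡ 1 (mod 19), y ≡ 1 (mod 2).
M = 13 × 19 × 2 = 494. M₁ = 38, y₁ ≡ 12 (mod 13). M₂ = 26, y₂ ≡ 11 (mod 19). M₃ = 247, y₃ ≡ 1 (mod 2). y = 4×38×12 + 1×26×11 + 1×247×1 ≡ 381 (mod 494)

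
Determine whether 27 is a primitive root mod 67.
27^{22} ≡ 1 mod 67 and 22 < 66, so ord_67(27) = 22 ≠ 66 and 27 is not a primitive root.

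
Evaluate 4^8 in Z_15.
By repeated squaring (mod 15): 4^{1}≡4, 4^{2}≡1, 4^{4}≡1, 4^{8}≡1. So 4^{8} ≡ 1 (mod 15)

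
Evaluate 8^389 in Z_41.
Using Fermat: 8^{40} ≡ 1 mod 41. 389 ≡ 29 mod 40. So 8^{389} ≡ 8^{29} ≡ 5 mod 41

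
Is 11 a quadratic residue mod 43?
By Euler's criterion: 11^{21} ≡ 1 mod 43. Since this equals 1, 11 is a QR.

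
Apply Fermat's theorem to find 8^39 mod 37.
By Fermat: 8^{36} ≡ 1 mod 37. So 8^{39} = 8^{36} · 8^{3} ≡ 8^{3} ≡ 31 mod 37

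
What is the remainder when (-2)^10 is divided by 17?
By repeated squaring mod 17: (-2)^{1}≡15, (-2)^{2}≡4, (-2)^{4}≡16, (-2)^{8}≡1. Then (-2)^{10} = (-2)^{8+2} ≡ 1 × 4 ≡ 4 mod 17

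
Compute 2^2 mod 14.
2^{2} = 4 ≡ 4 mod 14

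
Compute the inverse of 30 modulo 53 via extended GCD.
Extended GCD: 30(23) + 53(-13) = 1. So 30^(-1) ≡ 23 (mod 53). Verify: 30 × 23 = 690 ≡ 1 (mod 53)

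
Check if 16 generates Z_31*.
16^{5} ≡ 1 (mod 31) and 5 < 30, so ord_31(16) = 5 ≠ 30 and 16 is not a primitive root.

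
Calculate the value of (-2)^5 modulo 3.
Using Fermat: (-2)^{2} ≡ 1 mod 3. 5 ≡ 1 mod 2. So (-2)^{5} ≡ (-2)^{1} ≡ 1 mod 3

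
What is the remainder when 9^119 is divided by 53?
Using Fermat: 9^{52} ≡ 1 (mod 53). 119 ≡ 15 (mod 52). So 9^{119} ≡ 9^{15} ≡ 25 (mod 53)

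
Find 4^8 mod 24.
By repeated squaring mod 24: 4^{1}≡4, 4^{2}≡16, 4^{4}≡16, 4^{8}≡16. So 4^{8} ≡ 16 mod 24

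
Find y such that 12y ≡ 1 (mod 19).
Since 19 is prime, by Fermat 12^(-1) ≡ 12^{17} ≡ 8 (mod 19). Verify: 12 × 8 = 96 ≡ 1 (mod 19)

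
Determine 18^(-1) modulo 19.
Since 19 is prime, by Fermat 18^(-1) ≡ 18^{17} ≡ 18 (mod 19). Verify: 18 × 18 = 324 ≡ 1 (mod 19)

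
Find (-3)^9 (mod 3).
By repeated squaring (mod 3): (-3)^{1}≡0, (-3)^{2}≡0, (-3)^{4}≡0, (-3)^{8}≡0. Then (-3)^{9} = (-3)^{8+1} ≡ 0 × 0 ≡ 0 (mod 3)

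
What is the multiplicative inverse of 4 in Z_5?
Since 5 is prime, by Fermat 4^(-1) ≡ 4^{3} ≡ 4 mod 5. Verify: 4 × 4 = 16 ≡ 1 mod 5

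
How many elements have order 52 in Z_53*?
A prime p has φ(p-1) primitive roots; here φ(52) = 24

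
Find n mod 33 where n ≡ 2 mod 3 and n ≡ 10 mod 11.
M = 3 × 11 = 33. M₁ = 11, y₁ ≡ 2 mod 3. M₂ = 3, y₂ ≡ 4 mod 11. n = 2×11×2 + 10×3×4 ≡ 32 mod 33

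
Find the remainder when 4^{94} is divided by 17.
By Fermat: 4^{16} ≡ 1 (mod 17). 94 = 5×16 + 14. So 4^{94} ≡ 4^{14} ≡ 16 (mod 17)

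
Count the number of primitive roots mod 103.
There are φ(103-1) = φ(102) = 32 primitive roots modulo 103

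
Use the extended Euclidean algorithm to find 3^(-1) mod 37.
Extended GCD: 3(-12) + 37(1) = 1. So 3^(-1) ≡ -12 ≡ 25 mod 37. Verify: 3 × 25 = 75 ≡ 1 mod 37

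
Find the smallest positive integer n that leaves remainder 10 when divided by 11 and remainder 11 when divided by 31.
M = 11 × 31 = 341. M₁ = 31, y₁ ≡ 5 mod 11. M₂ = 11, y₂ ≡ 17 mod 31. n = 10×31×5 + 11×11×17 ≡ 197 mod 341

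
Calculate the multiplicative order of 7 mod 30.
Powers of 7 mod 30: 7^1≡7, 7^2≡19, 7^3≡13, 7^4≡1. So the order of 7 is 4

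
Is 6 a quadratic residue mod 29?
By Euler's criterion: 6^{14} ≡ 1 (mod 29). Since this equals 1, 6 is a QR.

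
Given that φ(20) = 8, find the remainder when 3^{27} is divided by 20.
By Euler: 3^{8} ≡ 1 mod 20 since gcd(3, 20) = 1. 27 = 3×8 + 3. So 3^{27} ≡ 3^{3} ≡ 7 mod 20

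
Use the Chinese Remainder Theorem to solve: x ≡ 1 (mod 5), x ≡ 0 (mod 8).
M = 5 × 8 = 40. M₁ = 8, y₁ ≡ 2 (mod 5). M₂ = 5, y₂ ≡ 5 (mod 8). x = 1×8×2 + 0×5×5 ≡ 16 (mod 40)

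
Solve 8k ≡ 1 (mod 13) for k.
Since 13 is prime, by Fermat 8^(-1) ≡ 8^{11} ≡ 5 (mod 13). Verify: 8 × 5 = 40 ≡ 1 (mod 13)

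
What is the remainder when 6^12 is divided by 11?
Using Fermat: 6^{10} ≡ 1 mod 11. 12 ≡ 2 mod 10. So 6^{12} ≡ 6^{2} ≡ 3 mod 11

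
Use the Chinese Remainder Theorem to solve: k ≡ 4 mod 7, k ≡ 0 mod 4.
M = 7 × 4 = 28. M₁ = 4, y₁ ≡ 2 mod 7. M₂ = 7, y₂ ≡ 3 mod 4. k = 4×4×2 + 0×7×3 ≡ 4 mod 28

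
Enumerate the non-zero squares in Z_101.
Quadratic residues modulo 101: {1, 4, 5, 6, 9, 13, 14, 16, 17, 19, 20, 21, 22, 23, 24, 25, 30, 31, 33, 36, 37, 43, 45, 47, 49, 52, 54, 56, 58, 64, 65, 68, 70, 71, 76, 77, 78, 79, 80, 81, 82, 84, 85, 87, 88, 92, 95, 96, 97, 100}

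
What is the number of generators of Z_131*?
There are φ(131-1) = φ(130) = 48 primitive roots modulo 131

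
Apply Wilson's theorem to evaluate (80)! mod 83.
(82)! = (80)! × (81) × (82) ≡ -1 mod 83. So (80)! ≡ -1 × [(82)(81)]^(-1) ≡ 41 mod 83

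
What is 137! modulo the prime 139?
(138)! = (137)! × (138) ≡ -1 mod 139. So (137)! ≡ -1 × (138)^(-1) ≡ (-1)×(-1) = 1 mod 139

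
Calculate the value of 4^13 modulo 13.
Using Fermat: 4^{12} ≡ 1 mod 13. 13 ≡ 1 mod 12. So 4^{13} ≡ 4^{1} ≡ 4 mod 13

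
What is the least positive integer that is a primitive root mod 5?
g = 2. For each prime q|4: 2^{2}≡4, none ≡ 1, so ord_5(2) = 4 and 2 is a primitive root.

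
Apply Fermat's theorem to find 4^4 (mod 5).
By Fermat's Little Theorem, 4^{4} ≡ 1 (mod 5) since 5 is prime and gcd(4, 5) = 1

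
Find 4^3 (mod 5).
4^{3} = 64 ≡ 4 (mod 5)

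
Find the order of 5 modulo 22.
Powers of 5 mod 22: 5^1≡5, 5^2≡3, 5^3≡15, 5^4≡9, 5^5≡1. ord_22(5) = 5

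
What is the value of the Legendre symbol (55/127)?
(55/127) = 55^{63} mod 127 = -1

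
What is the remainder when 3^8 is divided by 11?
By repeated squaring mod 11: 3^{1}≡3, 3^{2}≡9, 3^{4}≡4, 3^{8}≡5. So 3^{8} ≡ 5 mod 11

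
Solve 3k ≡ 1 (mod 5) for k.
Since 5 is prime, by Fermat 3^(-1) ≡ 3^{3} ≡ 2 (mod 5). Verify: 3 × 2 = 6 ≡ 1 (mod 5)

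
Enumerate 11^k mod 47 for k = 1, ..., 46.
11^1, 11^2, ..., 11^{46} mod 47: [11, 27, 15, 24, 29, 37, 31, 12, 38, 42, 39, 6, 19, 21, 43, 3, 33, 34, 45, 25, 40, 17, 46, 36, 20, 32, 23, 18, 10, 16, 35, 9, 5, 8, 41, 28, 26, 4, 44, 14, 13, 2, 22, 7, 30, 1]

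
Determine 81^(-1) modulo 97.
Since 97 is prime, by Fermat 81^(-1) ≡ 81^{95} ≡ 6 mod 97. Verify: 81 × 6 = 486 ≡ 1 mod 97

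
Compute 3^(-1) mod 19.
Since 19 is prime, by Fermat 3^(-1) ≡ 3^{17} ≡ 13 mod 19. Verify: 3 × 13 = 39 ≡ 1 mod 19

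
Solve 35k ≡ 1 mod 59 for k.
Since 59 is prime, by Fermat 35^(-1) ≡ 35^{57} ≡ 27 mod 59. Verify: 35 × 27 = 945 ≡ 1 mod 59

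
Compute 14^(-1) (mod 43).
Since 43 is prime, by Fermat 14^(-1) ≡ 14^{41} ≡ 40 (mod 43). Verify: 14 × 40 = 560 ≡ 1 (mod 43)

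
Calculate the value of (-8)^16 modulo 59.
By repeated squaring (mod 59): (-8)^{1}≡51, (-8)^{2}≡5, (-8)^{4}≡25, (-8)^{8}≡35, (-8)^{16}≡45. So (-8)^{16} ≡ 45 (mod 59)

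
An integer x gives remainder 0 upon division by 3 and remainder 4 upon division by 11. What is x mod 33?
M = 3 × 11 = 33. M₁ = 11, y₁ ≡ 2 mod 3. M₂ = 3, y₂ ≡ 4 mod 11. x = 0×11×2 + 4×3×4 ≡ 15 mod 33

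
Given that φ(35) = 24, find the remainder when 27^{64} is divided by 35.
By Euler: 27^{24} ≡ 1 mod 35 since gcd(27, 35) = 1. 64 = 2×24 + 16. So 27^{64} ≡ 27^{16} ≡ 1 mod 35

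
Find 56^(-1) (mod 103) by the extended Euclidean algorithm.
Extended GCD: 56(46) + 103(-25) = 1. So 56^(-1) ≡ 46 (mod 103). Verify: 56 × 46 = 2576 ≡ 1 (mod 103)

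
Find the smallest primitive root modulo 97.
g = 5. For each prime q|96: 5^{48}≡96, 5^{32}≡35, none ≡ 1, so ord_97(5) = 96 and 5 is a primitive root.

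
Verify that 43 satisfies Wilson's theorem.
(42)! mod 43 = 42. Since this equals -1 (mod 43), Wilson confirms 43 is prime.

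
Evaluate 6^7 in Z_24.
By repeated squaring mod 24: 6^{1}≡6, 6^{2}≡12, 6^{4}≡0. Then 6^{7} = 6^{4+2+1} ≡ 0 × 12 × 6 ≡ 0 mod 24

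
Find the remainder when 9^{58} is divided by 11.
By Fermat: 9^{10} ≡ 1 mod 11. 58 = 5×10 + 8. So 9^{58} ≡ 9^{8} ≡ 3 mod 11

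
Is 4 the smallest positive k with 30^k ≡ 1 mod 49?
Powers of 30 mod 49: 30^1≡30, 30^2≡18, 30^3≡1. Already 30^3≡1, so the order is 3 < 4. No, the actual order is 3.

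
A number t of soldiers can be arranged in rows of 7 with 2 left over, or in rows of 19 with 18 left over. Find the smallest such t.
M = 7 × 19 = 133. M₁ = 19, y₁ ≡ 3 mod 7. M₂ = 7, y₂ ≡ 11 mod 19. t = 2×19×3 + 18×7×11 ≡ 37 mod 133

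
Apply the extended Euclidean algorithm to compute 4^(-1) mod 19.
Extended GCD: 4(5) + 19(-1) = 1. So 4^(-1) ≡ 5 (mod 19). Verify: 4 × 5 = 20 ≡ 1 (mod 19)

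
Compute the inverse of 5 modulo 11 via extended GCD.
Extended GCD: 5(-2) + 11(1) = 1. So 5^(-1) ≡ -2 ≡ 9 (mod 11). Verify: 5 × 9 = 45 ≡ 1 (mod 11)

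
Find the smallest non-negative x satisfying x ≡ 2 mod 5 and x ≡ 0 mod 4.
M = 5 × 4 = 20. M₁ = 4, y₁ ≡ 4 mod 5. M₂ = 5, y₂ ≡ 1 mod 4. x = 2×4×4 + 0×5×1 ≡ 12 mod 20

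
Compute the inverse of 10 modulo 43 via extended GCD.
Extended GCD: 10(13) + 43(-3) = 1. So 10^(-1) ≡ 13 (mod 43). Verify: 10 × 13 = 130 ≡ 1 (mod 43)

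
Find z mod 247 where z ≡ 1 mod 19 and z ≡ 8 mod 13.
M = 19 × 13 = 247. M₁ = 13, y₁ ≡ 3 mod 19. M₂ = 19, y₂ ≡ 11 mod 13. z = 1×13×3 + 8×19×11 ≡ 229 mod 247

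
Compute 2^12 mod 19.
By repeated squaring mod 19: 2^{1}≡2, 2^{2}≡4, 2^{4}≡16, 2^{8}≡9. Then 2^{12} = 2^{8+4} ≡ 9 × 16 ≡ 11 mod 19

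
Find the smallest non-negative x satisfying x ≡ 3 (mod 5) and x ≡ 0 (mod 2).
M = 5 × 2 = 10. M₁ = 2, y₁ ≡ 3 (mod 5). M₂ = 5, y₂ ≡ 1 (mod 2). x = 3×2×3 + 0×5×1 ≡ 8 (mod 10)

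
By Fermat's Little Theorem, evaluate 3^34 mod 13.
By Fermat: 3^{12} ≡ 1 (mod 13). 34 = 2×12 + 10. So 3^{34} ≡ 3^{10} ≡ 3 (mod 13)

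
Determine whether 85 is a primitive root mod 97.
85^{16} ≡ 1 mod 97 and 16 < 96, so ord_97(85) = 16 ≠ 96 and 85 is not a primitive root.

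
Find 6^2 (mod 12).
6^{2} = 36 ≡ 0 (mod 12)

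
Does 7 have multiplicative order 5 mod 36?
Powers of 7 mod 36: 7^1≡7, 7^2≡13, 7^3≡19, 7^4≡25, 7^5≡31, 7^6≡1. 7^5≡31≢1, so ord ≠ 5. No, the actual order is 6.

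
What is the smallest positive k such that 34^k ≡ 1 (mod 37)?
Powers of 34 mod 37: 34^1≡34, 34^2≡9, 34^3≡10, 34^4≡7, 34^5≡16, 34^6≡26, 34^7≡33, 34^8≡12, 34^9≡1. ord_37(34) = 9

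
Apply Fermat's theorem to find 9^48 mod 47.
By Fermat: 9^{46} ≡ 1 mod 47. So 9^{48} = 9^{46} · 9^{2} ≡ 9^{2} ≡ 34 mod 47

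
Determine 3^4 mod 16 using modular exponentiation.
3^{4} = 81 ≡ 1 mod 16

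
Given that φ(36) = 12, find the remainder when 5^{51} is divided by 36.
By Euler: 5^{12} ≡ 1 mod 36 since gcd(5, 36) = 1. 51 = 4×12 + 3. So 5^{51} ≡ 5^{3} ≡ 17 mod 36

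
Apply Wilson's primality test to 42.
(41)! mod 42 = 0. Since 0 ≢ -1 (mod 42), 42 is not prime.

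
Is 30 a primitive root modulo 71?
30^{7} ≡ 1 (mod 71) and 7 < 70, so ord_71(30) = 7 ≠ 70 and 30 is not a primitive root.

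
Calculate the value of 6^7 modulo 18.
By repeated squaring mod 18: 6^{1}≡6, 6^{2}≡0, 6^{4}≡0. Then 6^{7} = 6^{4+2+1} ≡ 0 × 0 × 6 ≡ 0 mod 18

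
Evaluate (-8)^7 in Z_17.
By repeated squaring (mod 17): (-8)^{1}≡9, (-8)^{2}≡13, (-8)^{4}≡16. Then (-8)^{7} = (-8)^{4+2+1} ≡ 16 × 13 × 9 ≡ 2 (mod 17)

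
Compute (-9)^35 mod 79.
By repeated squaring (mod 79): (-9)^{1}≡70, (-9)^{2}≡2, (-9)^{4}≡4, (-9)^{8}≡16, (-9)^{16}≡19, (-9)^{32}≡45. Then (-9)^{35} = (-9)^{32+2+1} ≡ 45 × 2 × 70 ≡ 59 (mod 79)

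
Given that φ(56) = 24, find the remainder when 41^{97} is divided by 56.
By Euler: 41^{24} ≡ 1 mod 56 since gcd(41, 56) = 1. 97 = 4×24 + 1. So 41^{97} ≡ 41^{1} ≡ 41 mod 56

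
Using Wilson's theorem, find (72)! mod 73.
By Wilson's theorem, (72)! ≡ -1 ≡ 72 mod 73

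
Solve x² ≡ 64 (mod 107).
The square roots of 64 mod 107 are 99 and 8. Verify: 99² = 9801 ≡ 64 (mod 107)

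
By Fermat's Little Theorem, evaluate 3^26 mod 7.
By Fermat: 3^{6} ≡ 1 (mod 7). 26 = 4×6 + 2. So 3^{26} ≡ 3^{2} ≡ 2 (mod 7)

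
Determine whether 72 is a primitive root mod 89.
72^{44} ≡ 1 mod 89 and 44 < 88, so ord_89(72) = 44 ≠ 88 and 72 is not a primitive root.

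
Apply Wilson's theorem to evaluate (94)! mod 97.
(96)! = (94)! × (95) × (96) ≡ -1 mod 97. So (94)! ≡ -1 × [(96)(95)]^(-1) ≡ 48 mod 97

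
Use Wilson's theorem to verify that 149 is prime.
(148)! mod 149 = 148. Since this equals -1 mod 149, Wilson confirms 149 is prime.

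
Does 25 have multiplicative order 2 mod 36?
Powers of 25 mod 36: 25^1≡25, 25^2≡13, 25^3≡1. 25^2≡13≢1, so ord ≠ 2. No, the actual order is 3.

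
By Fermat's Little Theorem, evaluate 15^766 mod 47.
By Fermat: 15^{46} ≡ 1 mod 47. 766 ≡ 30 mod 46. So 15^{766} ≡ 15^{30} ≡ 7 mod 47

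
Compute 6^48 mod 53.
By repeated squaring (mod 53): 6^{1}≡6, 6^{2}≡36, 6^{4}≡24, 6^{8}≡46, 6^{16}≡49, 6^{32}≡16. Then 6^{48} = 6^{32+16} ≡ 16 × 49 ≡ 42 (mod 53)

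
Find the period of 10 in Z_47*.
Powers of 10 mod 47: 10^1≡10, 10^2≡6, 10^3≡13, 10^4≡36, 10^5≡31, 10^6≡28, 10^7≡45, 10^8≡27, 10^9≡35, 10^10≡21, 10^11≡22, 10^12≡32, 10^13≡38, 10^14≡4, 10^15≡40, 10^16≡24, 10^17≡5, 10^18≡3, 10^19≡30, 10^20≡18, 10^21≡39, 10^22≡14, 10^23≡46, 10^24≡37, 10^25≡41, 10^26≡34, 10^27≡11, 10^28≡16, 10^29≡19, 10^30≡2, 10^31≡20, 10^32≡12, 10^33≡26, 10^34≡25, 10^35≡15, 10^36≡9, 10^37≡43, 10^38≡7, 10^39≡23, 10^40≡42, 10^41≡44, 10^42≡17, 10^43≡29, 10^44≡8, 10^45≡33, 10^46≡1. So the order of 10 is 46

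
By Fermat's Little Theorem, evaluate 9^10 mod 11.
By Fermat's Little Theorem, 9^{10} ≡ 1 mod 11 since 11 is prime and gcd(9, 11) = 1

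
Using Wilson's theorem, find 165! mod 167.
(166)! = (165)! × (166) ≡ -1 mod 167. So (165)! ≡ -1 × (166)^(-1) ≡ (-1)×(-1) = 1 mod 167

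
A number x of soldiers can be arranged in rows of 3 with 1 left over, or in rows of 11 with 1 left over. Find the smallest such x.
M = 3 × 11 = 33. M₁ = 11, y₁ ≡ 2 (mod 3). M₂ = 3, y₂ ≡ 4 (mod 11). x = 1×11×2 + 1×3×4 ≡ 1 (mod 33)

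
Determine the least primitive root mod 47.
g = 5. For each prime q|46: 5^{23}≡46, 5^{2}≡25, none ≡ 1, so ord_47(5) = 46 and 5 is a primitive root.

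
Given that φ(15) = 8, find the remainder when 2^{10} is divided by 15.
By Euler: 2^{8} ≡ 1 mod 15 since gcd(2, 15) = 1. 10 = 1×8 + 2. So 2^{10} ≡ 2^{2} ≡ 4 mod 15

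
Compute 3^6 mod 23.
By repeated squaring mod 23: 3^{1}≡3, 3^{2}≡9, 3^{4}≡12. Then 3^{6} = 3^{4+2} ≡ 12 × 9 ≡ 16 mod 23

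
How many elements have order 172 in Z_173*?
A prime p has φ(p-1) primitive roots; here φ(172) = 84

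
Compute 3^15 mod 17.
By repeated squaring (mod 17): 3^{1}≡3, 3^{2}≡9, 3^{4}≡13, 3^{8}≡16. Then 3^{15} = 3^{8+4+2+1} ≡ 16 × 13 × 9 × 3 ≡ 6 (mod 17)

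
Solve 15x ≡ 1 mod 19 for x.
Since 19 is prime, by Fermat 15^(-1) ≡ 15^{17} ≡ 14 mod 19. Verify: 15 × 14 = 210 ≡ 1 mod 19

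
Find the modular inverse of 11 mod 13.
Since 13 is prime, by Fermat 11^(-1) ≡ 11^{11} ≡ 6 mod 13. Verify: 11 × 6 = 66 ≡ 1 mod 13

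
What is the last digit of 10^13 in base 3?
Using Fermat: 10^{2} ≡ 1 mod 3. 13 ≡ 1 mod 2. So 10^{13} ≡ 10^{1} ≡ 1 mod 3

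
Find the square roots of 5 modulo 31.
The square roots of 5 mod 31 are 25 and 6. Verify: 25² = 625 ≡ 5 mod 31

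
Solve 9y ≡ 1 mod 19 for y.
Since 19 is prime, by Fermat 9^(-1) ≡ 9^{17} ≡ 17 mod 19. Verify: 9 × 17 = 153 ≡ 1 mod 19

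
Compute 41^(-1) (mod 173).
Since 173 is prime, by Fermat 41^(-1) ≡ 41^{171} ≡ 38 (mod 173). Verify: 41 × 38 = 1558 ≡ 1 (mod 173)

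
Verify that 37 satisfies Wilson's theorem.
(36)! mod 37 = 36. Since this equals -1 mod 37, Wilson confirms 37 is prime.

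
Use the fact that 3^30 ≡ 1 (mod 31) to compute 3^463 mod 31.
By Fermat: 3^{30} ≡ 1 (mod 31). 463 ≡ 13 (mod 30). So 3^{463} ≡ 3^{13} ≡ 24 (mod 31)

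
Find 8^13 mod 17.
By repeated squaring mod 17: 8^{1}≡8, 8^{2}≡13, 8^{4}≡16, 8^{8}≡1. Then 8^{13} = 8^{8+4+1} ≡ 1 × 16 × 8 ≡ 9 mod 17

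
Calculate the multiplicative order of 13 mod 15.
Powers of 13 mod 15: 13^1≡13, 13^2≡4, 13^3≡7, 13^4≡1. So the order of 13 is 4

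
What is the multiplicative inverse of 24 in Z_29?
Since 29 is prime, by Fermat 24^(-1) ≡ 24^{27} ≡ 23 mod 29. Verify: 24 × 23 = 552 ≡ 1 mod 29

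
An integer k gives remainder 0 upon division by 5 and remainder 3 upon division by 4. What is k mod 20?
M = 5 × 4 = 20. M₁ = 4, y₁ ≡ 4 mod 5. M₂ = 5, y₂ ≡ 1 mod 4. k = 0×4×4 + 3×5×1 ≡ 15 mod 20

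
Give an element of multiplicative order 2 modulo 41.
40 has order 2 mod 41 since 40^{2} ≡ 1 (mod 41) and no smaller power works.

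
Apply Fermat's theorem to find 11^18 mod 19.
By Fermat's Little Theorem, 11^{18} ≡ 1 mod 19 since 19 is prime and gcd(11, 19) = 1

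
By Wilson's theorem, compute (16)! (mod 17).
By Wilson's theorem, (16)! ≡ -1 ≡ 16 (mod 17)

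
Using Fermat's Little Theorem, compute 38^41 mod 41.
By Fermat: 38^{40} ≡ 1 (mod 41). So 38^{41} = 38^{40} · 38^{1} ≡ 38^{1} ≡ 38 (mod 41)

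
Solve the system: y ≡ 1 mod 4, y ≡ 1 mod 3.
M = 4 × 3 = 12. M₁ = 3, y₁ ≡ 3 mod 4. M₂ = 4, y₂ ≡ 1 mod 3. y = 1×3×3 + 1×4×1 ≡ 1 mod 12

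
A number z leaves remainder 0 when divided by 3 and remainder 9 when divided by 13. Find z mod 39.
M = 3 × 13 = 39. M₁ = 13, y₁ ≡ 1 mod 3. M₂ = 3, y₂ ≡ 9 mod 13. z = 0×13×1 + 9×3×9 ≡ 9 mod 39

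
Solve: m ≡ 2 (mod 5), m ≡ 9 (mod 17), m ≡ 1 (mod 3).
M = 5 × 17 × 3 = 255. M₁ = 51, y₁ ≡ 1 (mod 5). M₂ = 15, y₂ ≡ 8 (mod 17). M₃ = 85, y₃ ≡ 1 (mod 3). m = 2×51×1 + 9×15×8 + 1×85×1 ≡ 247 (mod 255)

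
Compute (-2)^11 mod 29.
By repeated squaring mod 29: (-2)^{1}≡27, (-2)^{2}≡4, (-2)^{4}≡16, (-2)^{8}≡24. Then (-2)^{11} = (-2)^{8+2+1} ≡ 24 × 4 × 27 ≡ 11 mod 29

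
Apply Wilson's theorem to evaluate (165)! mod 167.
(166)! = (165)! × (166) ≡ -1 (mod 167). So (165)! ≡ -1 × (166)^(-1) ≡ (-1)×(-1) = 1 (mod 167)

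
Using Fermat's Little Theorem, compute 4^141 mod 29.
By Fermat: 4^{28} ≡ 1 (mod 29). 141 = 5×28 + 1. So 4^{141} ≡ 4^{1} ≡ 4 (mod 29)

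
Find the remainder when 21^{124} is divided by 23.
By Fermat: 21^{22} ≡ 1 (mod 23). 124 = 5×22 + 14. So 21^{124} ≡ 21^{14} ≡ 8 (mod 23)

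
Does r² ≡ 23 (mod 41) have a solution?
By Euler's criterion: 23^{20} ≡ 1 (mod 41). Since this equals 1, 23 is a QR.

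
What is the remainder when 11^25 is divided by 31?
By repeated squaring mod 31: 11^{1}≡11, 11^{2}≡28, 11^{4}≡9, 11^{8}≡19, 11^{16}≡20. Then 11^{25} = 11^{16+8+1} ≡ 20 × 19 × 11 ≡ 26 mod 31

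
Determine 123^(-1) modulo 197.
Since 197 is prime, by Fermat 123^(-1) ≡ 123^{195} ≡ 189 mod 197. Verify: 123 × 189 = 23247 ≡ 1 mod 197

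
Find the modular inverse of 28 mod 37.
Since 37 is prime, by Fermat 28^(-1) ≡ 28^{35} ≡ 4 (mod 37). Verify: 28 × 4 = 112 ≡ 1 (mod 37)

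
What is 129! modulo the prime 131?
(130)! = (129)! × (130) ≡ -1 mod 131. So (129)! ≡ -1 × (130)^(-1) ≡ (-1)×(-1) = 1 mod 131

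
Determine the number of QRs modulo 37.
The squaring map on Z_37* is 2-to-1, so there are (36)/2 = 18 QRs.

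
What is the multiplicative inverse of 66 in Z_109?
Since 109 is prime, by Fermat 66^(-1) ≡ 66^{107} ≡ 38 mod 109. Verify: 66 × 38 = 2508 ≡ 1 mod 109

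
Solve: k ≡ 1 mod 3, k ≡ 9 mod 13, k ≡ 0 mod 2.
M = 3 × 13 × 2 = 78. M₁ = 26, y₁ ≡ 2 mod 3. M₂ = 6, y₂ ≡ 11 mod 13. M₃ = 39, y₃ ≡ 1 mod 2. k = 1×26×2 + 9×6×11 + 0×39×1 ≡ 22 mod 78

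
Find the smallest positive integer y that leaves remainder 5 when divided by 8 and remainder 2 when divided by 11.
M = 8 × 11 = 88. M₁ = 11, y₁ ≡ 3 (mod 8). M₂ = 8, y₂ ≡ 7 (mod 11). y = 5×11×3 + 2×8×7 ≡ 13 (mod 88)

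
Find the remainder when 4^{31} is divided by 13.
By Fermat: 4^{12} ≡ 1 mod 13. 31 = 2×12 + 7. So 4^{31} ≡ 4^{7} ≡ 4 mod 13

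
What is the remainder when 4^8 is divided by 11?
By repeated squaring (mod 11): 4^{1}≡4, 4^{2}≡5, 4^{4}≡3, 4^{8}≡9. So 4^{8} ≡ 9 (mod 11)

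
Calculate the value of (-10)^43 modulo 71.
By repeated squaring mod 71: (-10)^{1}≡61, (-10)^{2}≡29, (-10)^{4}≡60, (-10)^{8}≡50, (-10)^{16}≡15, (-10)^{32}≡12. Then (-10)^{43} = (-10)^{32+8+2+1} ≡ 12 × 50 × 29 × 61 ≡ 21 mod 71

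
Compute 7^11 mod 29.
By repeated squaring (mod 29): 7^{1}≡7, 7^{2}≡20, 7^{4}≡23, 7^{8}≡7. Then 7^{11} = 7^{8+2+1} ≡ 7 × 20 × 7 ≡ 23 (mod 29)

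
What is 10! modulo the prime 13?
(12)! = (10)! × (11) × (12) ≡ -1 mod 13. So (10)! ≡ -1 × [(12)(11)]^(-1) ≡ 6 mod 13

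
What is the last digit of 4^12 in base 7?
Using Fermat: 4^{6} ≡ 1 mod 7. 12 ≡ 0 mod 6. So 4^{12} ≡ 4^{0} ≡ 1 mod 7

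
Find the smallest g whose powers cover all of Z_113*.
g = 3. Powers: [3, 9, 27, 81, 17, 51, 40, 7, ...] generates all 112 non-zero residues.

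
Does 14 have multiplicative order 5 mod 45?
Powers of 14 mod 45: 14^1≡14, 14^2≡16, 14^3≡44, 14^4≡31, 14^5≡29, 14^6≡1. 14^5≡29≢1, so ord ≠ 5. No, the actual order is 6.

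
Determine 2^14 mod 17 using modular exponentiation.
By repeated squaring (mod 17): 2^{1}≡2, 2^{2}≡4, 2^{4}≡16, 2^{8}≡1. Then 2^{14} = 2^{8+4+2} ≡ 1 × 16 × 4 ≡ 13 (mod 17)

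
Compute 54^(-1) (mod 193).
Since 193 is prime, by Fermat 54^(-1) ≡ 54^{191} ≡ 168 (mod 193). Verify: 54 × 168 = 9072 ≡ 1 (mod 193)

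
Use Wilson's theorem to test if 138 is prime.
(137)! mod 138 = 0. Since 0 ≢ -1 (mod 138), 138 is not prime.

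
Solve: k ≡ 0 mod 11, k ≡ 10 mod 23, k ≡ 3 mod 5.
M = 11 × 23 × 5 = 1265. M₁ = 115, y₁ ≡ 9 mod 11. M₂ = 55, y₂ ≡ 18 mod 23. M₃ = 253, y₃ ≡ 2 mod 5. k = 0×115×9 + 10×55×18 + 3×253×2 ≡ 33 mod 1265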